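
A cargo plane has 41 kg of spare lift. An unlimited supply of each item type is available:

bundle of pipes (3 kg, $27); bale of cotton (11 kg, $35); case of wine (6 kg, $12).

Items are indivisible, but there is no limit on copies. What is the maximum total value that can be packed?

$351

Best value-per-unit is bundle of pipes at 27/3, and filling with it alone uses weight 13×3=39. No mix of the others beats 13×27 = 351.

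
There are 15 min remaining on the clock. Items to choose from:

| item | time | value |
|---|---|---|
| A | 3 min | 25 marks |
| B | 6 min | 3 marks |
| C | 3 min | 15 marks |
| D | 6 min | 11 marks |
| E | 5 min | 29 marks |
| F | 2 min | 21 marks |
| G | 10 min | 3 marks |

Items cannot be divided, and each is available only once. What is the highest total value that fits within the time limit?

90 marks

This is a 0/1 knapsack; check combinations near the capacity.
- A+C+E+F: time 3+3+5+2=13, value 25+15+29+21=90
- A+E+F: time 3+5+2=10, value 25+29+21=75
- A+C+D+F: time 3+3+6+2=14, value 25+15+11+21=72
- A+C+E: time 3+3+5=11, value 25+15+29=69
Best: 90 marks.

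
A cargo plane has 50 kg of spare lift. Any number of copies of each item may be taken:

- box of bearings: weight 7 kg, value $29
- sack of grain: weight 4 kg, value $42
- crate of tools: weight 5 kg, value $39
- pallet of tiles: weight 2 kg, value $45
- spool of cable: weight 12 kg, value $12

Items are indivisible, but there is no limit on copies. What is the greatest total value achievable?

$1125

Best value-per-unit is pallet of tiles at 45/2, and filling with it alone uses weight 25×2=50. No mix of the others beats 25×45 = 1125.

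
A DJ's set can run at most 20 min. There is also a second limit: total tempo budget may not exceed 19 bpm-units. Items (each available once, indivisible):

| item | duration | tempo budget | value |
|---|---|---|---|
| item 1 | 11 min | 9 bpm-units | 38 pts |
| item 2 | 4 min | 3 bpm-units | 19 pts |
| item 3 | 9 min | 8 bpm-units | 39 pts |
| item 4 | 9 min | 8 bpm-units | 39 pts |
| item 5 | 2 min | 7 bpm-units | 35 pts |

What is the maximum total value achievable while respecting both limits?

93 pts

Feasible sets respecting both limits:
- item 2+item 3+item 5: duration 15, tempo budget 18, value 93
- item 2+item 4+item 5: duration 15, tempo budget 18, value 93
- item 1+item 2+item 5: duration 17, tempo budget 19, value 92
Best: 93 pts.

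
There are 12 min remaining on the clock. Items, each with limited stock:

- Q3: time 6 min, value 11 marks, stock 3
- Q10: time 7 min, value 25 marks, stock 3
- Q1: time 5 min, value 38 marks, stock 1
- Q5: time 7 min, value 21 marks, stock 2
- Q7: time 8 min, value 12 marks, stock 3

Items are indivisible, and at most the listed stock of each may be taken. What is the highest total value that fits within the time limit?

63 marks

Top feasible selections:
- 1×Q10 + 1×Q1: time 12, value 63
- 1×Q1 + 1×Q5: time 12, value 59
Best: 63 marks.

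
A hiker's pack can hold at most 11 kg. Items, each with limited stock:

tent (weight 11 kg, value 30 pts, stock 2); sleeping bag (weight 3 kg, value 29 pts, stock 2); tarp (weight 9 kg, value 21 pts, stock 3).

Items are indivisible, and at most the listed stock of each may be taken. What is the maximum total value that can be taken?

Top feasible selections:
- 2×sleeping bag: weight 6, value 58
- 1×tent: weight 11, value 30
Best: 58 pts.

58 pts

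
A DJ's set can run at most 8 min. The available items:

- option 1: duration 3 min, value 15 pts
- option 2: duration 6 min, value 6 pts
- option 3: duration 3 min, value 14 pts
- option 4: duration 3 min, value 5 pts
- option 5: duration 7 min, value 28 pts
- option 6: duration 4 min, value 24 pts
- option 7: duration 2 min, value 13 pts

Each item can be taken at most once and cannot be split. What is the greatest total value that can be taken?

Check high-value combinations within 8 min:
- option 1+option 3+option 7: duration 3+3+2=8, value 15+14+13=42
- option 1+option 6: duration 3+4=7, value 15+24=39
- option 3+option 6: duration 3+4=7, value 14+24=38
- option 6+option 7: duration 4+2=6, value 24+13=37
Best: 42 pts.

42 pts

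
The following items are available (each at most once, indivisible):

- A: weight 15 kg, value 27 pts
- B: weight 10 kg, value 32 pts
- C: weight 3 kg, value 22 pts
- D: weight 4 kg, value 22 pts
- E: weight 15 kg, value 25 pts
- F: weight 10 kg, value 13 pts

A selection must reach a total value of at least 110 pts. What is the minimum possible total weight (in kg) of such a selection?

42

Subsets with value ≥ 110, sorted by total weight:
- A+B+C+D+F: weight 42, value 116
- B+C+D+E+F: weight 42, value 114
- A+B+C+D+E: weight 47, value 128
- A+B+C+E+F: weight 53, value 119
Minimum weight: 42 kg.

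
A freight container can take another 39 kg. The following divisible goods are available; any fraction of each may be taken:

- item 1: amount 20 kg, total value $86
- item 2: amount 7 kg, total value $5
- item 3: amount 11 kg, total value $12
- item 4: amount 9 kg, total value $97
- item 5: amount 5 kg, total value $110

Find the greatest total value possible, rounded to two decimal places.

298.45

Take in order of value per unit:
- item 5 (110/5 per unit): all 5 → value 110, running total 110.00
- item 4 (97/9 per unit): all 9 → value 97, running total 207.00
- item 1 (86/20 per unit): all 20 → value 86, running total 293.00
- item 3 (12/11 per unit): 5 of 11 → value 5×12/11 = 5.4545, running total 298.45
Total 298.45.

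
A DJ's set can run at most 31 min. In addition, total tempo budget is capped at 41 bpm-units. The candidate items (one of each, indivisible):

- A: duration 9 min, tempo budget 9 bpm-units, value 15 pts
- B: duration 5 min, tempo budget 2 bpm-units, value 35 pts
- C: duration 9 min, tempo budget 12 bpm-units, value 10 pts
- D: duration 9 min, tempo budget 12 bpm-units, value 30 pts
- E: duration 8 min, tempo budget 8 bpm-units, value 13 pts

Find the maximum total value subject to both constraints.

Feasible sets respecting both limits:
- A+B+D+E: duration 31, tempo budget 31, value 93
- B+C+D+E: duration 31, tempo budget 34, value 88
- A+B+D: duration 23, tempo budget 23, value 80
Best: 93 pts.

93 pts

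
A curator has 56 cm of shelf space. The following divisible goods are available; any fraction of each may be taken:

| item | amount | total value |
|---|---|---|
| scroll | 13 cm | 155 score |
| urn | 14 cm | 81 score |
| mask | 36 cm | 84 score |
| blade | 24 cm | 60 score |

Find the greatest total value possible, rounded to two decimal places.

Take in order of value per unit:
- scroll (155/13 per unit): all 13 → value 155, running total 155.00
- urn (81/14 per unit): all 14 → value 81, running total 236.00
- blade (60/24 per unit): all 24 → value 60, running total 296.00
- mask (84/36 per unit): 5 of 36 → value 5×84/36 = 11.6667, running total 307.67
Total 307.67.

307.67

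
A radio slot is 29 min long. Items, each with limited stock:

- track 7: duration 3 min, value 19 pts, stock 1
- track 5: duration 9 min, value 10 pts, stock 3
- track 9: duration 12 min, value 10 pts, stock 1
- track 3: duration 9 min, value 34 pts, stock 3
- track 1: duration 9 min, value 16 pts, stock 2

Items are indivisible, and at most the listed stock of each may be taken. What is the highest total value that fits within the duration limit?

Top feasible selections:
- 3×track 3: duration 27, value 102
- 1×track 7 + 2×track 3: duration 21, value 87
- 2×track 3 + 1×track 1: duration 27, value 84
Best: 102 pts.

102 pts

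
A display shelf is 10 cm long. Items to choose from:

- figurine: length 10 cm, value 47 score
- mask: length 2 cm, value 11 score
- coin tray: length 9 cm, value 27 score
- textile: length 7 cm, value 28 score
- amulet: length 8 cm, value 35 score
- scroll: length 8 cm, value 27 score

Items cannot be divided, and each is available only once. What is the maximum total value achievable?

47 score

This is a 0/1 knapsack; check combinations near the capacity.
- figurine: length 10, value 47
- mask+amulet: length 2+8=10, value 11+35=46
- mask+textile: length 2+7=9, value 11+28=39
- mask+scroll: length 2+8=10, value 11+27=38
- amulet: length 8, value 35
Best: 47 score.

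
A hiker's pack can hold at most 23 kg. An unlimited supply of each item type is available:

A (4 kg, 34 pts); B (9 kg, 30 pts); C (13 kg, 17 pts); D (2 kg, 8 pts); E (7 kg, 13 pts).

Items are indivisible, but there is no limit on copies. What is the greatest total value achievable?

Best value-per-unit is A at 34/4; filling with it alone gives 5×34 = 170.
Optimal mix: 5×A + 1×D → weight 22, value 178.

178 pts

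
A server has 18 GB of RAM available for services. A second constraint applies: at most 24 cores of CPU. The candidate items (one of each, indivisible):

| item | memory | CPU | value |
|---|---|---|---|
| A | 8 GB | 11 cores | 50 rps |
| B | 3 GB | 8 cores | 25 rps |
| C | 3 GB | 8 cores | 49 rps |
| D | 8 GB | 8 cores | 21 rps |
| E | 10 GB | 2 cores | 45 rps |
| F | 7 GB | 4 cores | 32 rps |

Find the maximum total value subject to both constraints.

Feasible sets respecting both limits:
- A+C+F: memory 18, CPU 23, value 131
- B+C+E: memory 16, CPU 18, value 119
- A+B+F: memory 18, CPU 23, value 107
- B+C+F: memory 13, CPU 20, value 106
Best: 131 rps.

131 rps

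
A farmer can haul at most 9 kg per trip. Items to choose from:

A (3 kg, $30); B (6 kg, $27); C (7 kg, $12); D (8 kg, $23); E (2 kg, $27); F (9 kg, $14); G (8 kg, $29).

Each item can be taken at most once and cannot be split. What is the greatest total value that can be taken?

Check high-value combinations within 9 kg:
- A+E: weight 3+2=5, value 30+27=57
- A+B: weight 3+6=9, value 30+27=57
- B+E: weight 6+2=8, value 27+27=54
Best: $57.

$57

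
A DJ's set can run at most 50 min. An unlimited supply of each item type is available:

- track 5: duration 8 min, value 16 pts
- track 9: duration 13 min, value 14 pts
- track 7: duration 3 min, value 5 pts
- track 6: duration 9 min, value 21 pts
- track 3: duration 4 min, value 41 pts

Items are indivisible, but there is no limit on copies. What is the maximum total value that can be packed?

492 pts

Best value-per-unit is track 3 at 41/4, and filling with it alone uses duration 12×4=48. No mix of the others beats 12×41 = 492.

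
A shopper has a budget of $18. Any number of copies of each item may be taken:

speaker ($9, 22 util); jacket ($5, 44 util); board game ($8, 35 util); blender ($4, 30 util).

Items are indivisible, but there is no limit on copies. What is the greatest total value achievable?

148 util

Best value-per-unit is jacket at 44/5; filling with it alone gives 3×44 = 132.
Optimal mix: 2×jacket + 2×blender → cost 18, value 148.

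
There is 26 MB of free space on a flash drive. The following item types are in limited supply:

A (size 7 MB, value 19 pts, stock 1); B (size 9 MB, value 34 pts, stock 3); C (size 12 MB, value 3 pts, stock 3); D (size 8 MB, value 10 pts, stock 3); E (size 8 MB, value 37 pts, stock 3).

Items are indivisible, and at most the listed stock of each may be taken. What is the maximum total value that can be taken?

111 pts

Top feasible selections:
- 3×E: size 24, value 111
- 1×B + 2×E: size 25, value 108
- 2×B + 1×E: size 26, value 105
Best: 111 pts.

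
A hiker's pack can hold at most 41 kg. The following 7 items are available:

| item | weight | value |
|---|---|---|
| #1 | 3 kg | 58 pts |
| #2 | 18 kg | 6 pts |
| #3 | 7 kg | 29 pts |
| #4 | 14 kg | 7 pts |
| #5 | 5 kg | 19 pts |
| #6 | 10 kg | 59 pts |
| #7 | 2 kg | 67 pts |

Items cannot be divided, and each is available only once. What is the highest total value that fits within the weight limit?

Check high-value combinations within 41 kg:
- #1+#3+#4+#5+#6+#7: weight 3+7+14+5+10+2=41, value 58+29+7+19+59+67=239
- #1+#3+#5+#6+#7: weight 3+7+5+10+2=27, value 58+29+19+59+67=232
- #1+#3+#4+#6+#7: weight 3+7+14+10+2=36, value 58+29+7+59+67=220
- #1+#2+#3+#6+#7: weight 3+18+7+10+2=40, value 58+6+29+59+67=219
- #1+#3+#6+#7: weight 3+7+10+2=22, value 58+29+59+67=213
Best: 239 pts.

239 pts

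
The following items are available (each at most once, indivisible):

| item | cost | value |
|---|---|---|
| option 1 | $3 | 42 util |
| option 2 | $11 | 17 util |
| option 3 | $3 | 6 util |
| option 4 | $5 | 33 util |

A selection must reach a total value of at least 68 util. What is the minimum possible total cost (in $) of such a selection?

Subsets with value ≥ 68, sorted by total cost:
- option 1+option 4: cost 8, value 75
- option 1+option 3+option 4: cost 11, value 81
Minimum cost: 8 $.

8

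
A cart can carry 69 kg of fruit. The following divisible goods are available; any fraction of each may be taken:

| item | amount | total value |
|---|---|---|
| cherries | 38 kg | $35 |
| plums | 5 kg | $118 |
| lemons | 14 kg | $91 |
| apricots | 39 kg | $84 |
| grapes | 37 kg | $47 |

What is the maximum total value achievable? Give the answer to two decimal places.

Take in order of value per unit:
- plums (118/5 per unit): all 5 → value 118, running total 118.00
- lemons (91/14 per unit): all 14 → value 91, running total 209.00
- apricots (84/39 per unit): all 39 → value 84, running total 293.00
- grapes (47/37 per unit): 11 of 37 → value 11×47/37 = 13.9730, running total 306.97
Total 306.97.

306.97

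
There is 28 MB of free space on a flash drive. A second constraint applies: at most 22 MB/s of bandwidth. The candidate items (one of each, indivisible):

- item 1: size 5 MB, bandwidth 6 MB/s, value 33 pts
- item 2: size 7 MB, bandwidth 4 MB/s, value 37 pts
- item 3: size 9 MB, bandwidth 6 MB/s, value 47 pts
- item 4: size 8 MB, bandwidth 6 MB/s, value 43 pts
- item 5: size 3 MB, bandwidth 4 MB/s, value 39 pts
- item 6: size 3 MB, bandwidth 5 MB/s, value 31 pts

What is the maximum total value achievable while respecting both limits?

Feasible sets respecting both limits:
- item 2+item 3+item 4+item 5: size 27, bandwidth 20, value 166
- item 1+item 3+item 4+item 5: size 25, bandwidth 22, value 162
- item 3+item 4+item 5+item 6: size 23, bandwidth 21, value 160
Best: 166 pts.

166 pts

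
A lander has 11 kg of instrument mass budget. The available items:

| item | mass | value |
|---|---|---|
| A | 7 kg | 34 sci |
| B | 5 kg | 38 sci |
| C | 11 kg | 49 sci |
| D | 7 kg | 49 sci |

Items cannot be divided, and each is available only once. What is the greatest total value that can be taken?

This is a 0/1 knapsack; check combinations near the capacity.
- D: mass 7, value 49
- C: mass 11, value 49
- B: mass 5, value 38
- A: mass 7, value 34
Best: 49 sci.

49 sci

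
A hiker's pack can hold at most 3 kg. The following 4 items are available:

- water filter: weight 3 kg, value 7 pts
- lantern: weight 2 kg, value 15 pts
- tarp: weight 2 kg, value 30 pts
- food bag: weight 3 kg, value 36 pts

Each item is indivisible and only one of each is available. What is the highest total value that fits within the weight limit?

36 pts

This is a 0/1 knapsack; check combinations near the capacity.
- food bag: weight 3, value 36
- tarp: weight 2, value 30
- lantern: weight 2, value 15
- water filter: weight 3, value 7
Best: 36 pts.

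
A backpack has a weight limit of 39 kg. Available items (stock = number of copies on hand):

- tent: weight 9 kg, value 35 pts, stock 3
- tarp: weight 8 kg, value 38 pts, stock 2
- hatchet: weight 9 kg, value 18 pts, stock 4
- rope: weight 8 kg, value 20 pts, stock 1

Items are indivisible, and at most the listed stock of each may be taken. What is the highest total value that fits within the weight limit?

146 pts

Top feasible selections:
- 2×tent + 2×tarp: weight 34, value 146
- 3×tent + 1×tarp: weight 35, value 143
- 1×tent + 2×tarp + 1×rope: weight 33, value 131
Best: 146 pts.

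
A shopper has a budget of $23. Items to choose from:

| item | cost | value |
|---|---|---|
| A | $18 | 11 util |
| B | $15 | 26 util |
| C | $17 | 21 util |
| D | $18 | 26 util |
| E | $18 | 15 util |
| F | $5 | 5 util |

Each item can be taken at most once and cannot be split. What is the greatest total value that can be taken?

31 util

This is a 0/1 knapsack; check combinations near the capacity.
- B+F: cost 15+5=20, value 26+5=31
- D+F: cost 18+5=23, value 26+5=31
- B: cost 15, value 26
- D: cost 18, value 26
Best: 31 util.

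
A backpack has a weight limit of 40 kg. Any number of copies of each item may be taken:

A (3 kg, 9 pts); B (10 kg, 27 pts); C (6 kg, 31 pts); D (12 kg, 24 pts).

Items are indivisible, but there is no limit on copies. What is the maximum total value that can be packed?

195 pts

Best value-per-unit is C at 31/6; filling with it alone gives 6×31 = 186.
Optimal mix: 1×A + 6×C → weight 39, value 195.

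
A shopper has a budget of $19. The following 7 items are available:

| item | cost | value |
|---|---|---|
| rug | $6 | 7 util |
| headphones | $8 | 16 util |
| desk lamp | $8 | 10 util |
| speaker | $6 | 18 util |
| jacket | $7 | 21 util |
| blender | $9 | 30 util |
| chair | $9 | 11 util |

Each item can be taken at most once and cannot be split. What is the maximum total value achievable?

51 util

Check high-value combinations within $19:
- jacket+blender: cost 7+9=16, value 21+30=51
- speaker+blender: cost 6+9=15, value 18+30=48
- headphones+blender: cost 8+9=17, value 16+30=46
- rug+speaker+jacket: cost 6+6+7=19, value 7+18+21=46
- blender+chair: cost 9+9=18, value 30+11=41
Best: 51 util.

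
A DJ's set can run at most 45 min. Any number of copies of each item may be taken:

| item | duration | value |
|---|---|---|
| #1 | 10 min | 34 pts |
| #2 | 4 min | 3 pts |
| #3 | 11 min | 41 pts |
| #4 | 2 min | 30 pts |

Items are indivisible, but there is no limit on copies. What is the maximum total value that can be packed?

Best value-per-unit is #4 at 30/2, and filling with it alone uses duration 22×2=44. No mix of the others beats 22×30 = 660.

660 pts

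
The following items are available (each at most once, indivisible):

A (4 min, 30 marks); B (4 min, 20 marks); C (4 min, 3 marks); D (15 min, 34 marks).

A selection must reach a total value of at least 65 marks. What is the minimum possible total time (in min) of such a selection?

Subsets with value ≥ 65, sorted by total time:
- A+B+D: time 23, value 84
- A+C+D: time 23, value 67
- A+B+C+D: time 27, value 87
Minimum time: 23 min.

23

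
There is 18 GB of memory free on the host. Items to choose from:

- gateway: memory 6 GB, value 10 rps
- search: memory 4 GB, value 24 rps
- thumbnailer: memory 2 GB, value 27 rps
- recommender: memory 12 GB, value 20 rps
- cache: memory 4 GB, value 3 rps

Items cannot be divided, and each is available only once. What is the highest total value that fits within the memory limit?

Check high-value combinations within 18 GB:
- search+thumbnailer+recommender: memory 4+2+12=18, value 24+27+20=71
- gateway+search+thumbnailer+cache: memory 6+4+2+4=16, value 10+24+27+3=64
- gateway+search+thumbnailer: memory 6+4+2=12, value 10+24+27=61
- search+thumbnailer+cache: memory 4+2+4=10, value 24+27+3=54
Best: 71 rps.

71 rps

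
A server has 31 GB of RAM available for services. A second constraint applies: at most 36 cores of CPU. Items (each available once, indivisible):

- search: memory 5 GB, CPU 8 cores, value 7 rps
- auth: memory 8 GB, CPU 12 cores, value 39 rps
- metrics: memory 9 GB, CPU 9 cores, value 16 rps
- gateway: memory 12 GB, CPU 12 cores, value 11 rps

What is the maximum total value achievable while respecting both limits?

Feasible sets respecting both limits:
- auth+metrics+gateway: memory 29, CPU 33, value 66
- search+auth+metrics: memory 22, CPU 29, value 62
- search+auth+gateway: memory 25, CPU 32, value 57
- auth+metrics: memory 17, CPU 21, value 55
Best: 66 rps.

66 rps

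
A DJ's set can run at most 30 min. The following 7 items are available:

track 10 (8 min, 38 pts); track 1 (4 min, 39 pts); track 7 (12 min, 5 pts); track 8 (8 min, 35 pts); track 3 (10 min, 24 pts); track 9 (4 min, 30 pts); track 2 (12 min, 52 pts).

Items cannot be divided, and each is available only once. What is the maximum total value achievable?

159 pts

This is a 0/1 knapsack; check combinations near the capacity.
- track 10+track 1+track 9+track 2: duration 8+4+4+12=28, value 38+39+30+52=159
- track 1+track 8+track 9+track 2: duration 4+8+4+12=28, value 39+35+30+52=156
- track 1+track 3+track 9+track 2: duration 4+10+4+12=30, value 39+24+30+52=145
- track 10+track 1+track 8+track 9: duration 8+4+8+4=24, value 38+39+35+30=142
- track 10+track 1+track 8+track 3: duration 8+4+8+10=30, value 38+39+35+24=136
Best: 159 pts.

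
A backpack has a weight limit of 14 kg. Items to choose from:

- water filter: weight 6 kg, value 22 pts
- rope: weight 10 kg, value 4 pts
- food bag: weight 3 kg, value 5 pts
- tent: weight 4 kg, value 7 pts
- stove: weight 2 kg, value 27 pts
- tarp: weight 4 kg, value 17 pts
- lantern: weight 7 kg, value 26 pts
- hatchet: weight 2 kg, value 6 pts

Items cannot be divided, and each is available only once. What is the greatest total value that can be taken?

This is a 0/1 knapsack; check combinations near the capacity.
- water filter+stove+tarp+hatchet: weight 6+2+4+2=14, value 22+27+17+6=72
- stove+tarp+lantern: weight 2+4+7=13, value 27+17+26=70
- water filter+stove+tarp: weight 6+2+4=12, value 22+27+17=66
- food bag+stove+lantern+hatchet: weight 3+2+7+2=14, value 5+27+26+6=64
Best: 72 pts.

72 pts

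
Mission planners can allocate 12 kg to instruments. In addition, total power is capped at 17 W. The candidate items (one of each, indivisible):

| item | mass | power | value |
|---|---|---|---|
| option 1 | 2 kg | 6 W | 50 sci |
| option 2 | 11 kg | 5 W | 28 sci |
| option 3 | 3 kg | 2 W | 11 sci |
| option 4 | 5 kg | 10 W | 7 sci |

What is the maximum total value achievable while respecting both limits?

Feasible sets respecting both limits:
- option 1+option 3: mass 5, power 8, value 61
- option 1+option 4: mass 7, power 16, value 57
- option 1: mass 2, power 6, value 50
- option 2: mass 11, power 5, value 28
Best: 61 sci.

61 sci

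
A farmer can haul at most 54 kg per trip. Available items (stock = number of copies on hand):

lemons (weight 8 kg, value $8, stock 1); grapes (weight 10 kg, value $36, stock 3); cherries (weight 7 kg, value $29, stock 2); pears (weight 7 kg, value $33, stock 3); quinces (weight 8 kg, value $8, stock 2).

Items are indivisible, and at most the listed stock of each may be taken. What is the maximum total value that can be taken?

$207

Best selections within weight 54 and stock limits:
- 3×grapes + 3×pears: weight 51, value 207
- 3×grapes + 1×cherries + 2×pears: weight 51, value 203
- 1×grapes + 2×cherries + 3×pears + 1×quinces: weight 53, value 201
Best: $207.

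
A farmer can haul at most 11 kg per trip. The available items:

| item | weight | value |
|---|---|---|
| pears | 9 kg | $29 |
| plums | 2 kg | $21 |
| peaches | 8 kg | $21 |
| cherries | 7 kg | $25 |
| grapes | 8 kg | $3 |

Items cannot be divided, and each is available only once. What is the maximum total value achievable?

$50

This is a 0/1 knapsack; check combinations near the capacity.
- pears+plums: weight 9+2=11, value 29+21=50
- plums+cherries: weight 2+7=9, value 21+25=46
- plums+peaches: weight 2+8=10, value 21+21=42
- pears: weight 9, value 29
- cherries: weight 7, value 25
Best: $50.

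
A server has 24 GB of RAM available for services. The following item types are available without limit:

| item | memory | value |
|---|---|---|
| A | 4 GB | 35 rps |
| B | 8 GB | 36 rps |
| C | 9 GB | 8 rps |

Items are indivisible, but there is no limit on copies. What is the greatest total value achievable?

Best value-per-unit is A at 35/4, and filling with it alone uses memory 6×4=24. No mix of the others beats 6×35 = 210.

210 rps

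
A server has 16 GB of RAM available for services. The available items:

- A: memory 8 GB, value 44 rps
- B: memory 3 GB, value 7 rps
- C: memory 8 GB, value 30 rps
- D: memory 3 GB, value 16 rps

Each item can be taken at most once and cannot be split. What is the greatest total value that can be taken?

This is a 0/1 knapsack; check combinations near the capacity.
- A+C: memory 8+8=16, value 44+30=74
- A+B+D: memory 8+3+3=14, value 44+7+16=67
- A+D: memory 8+3=11, value 44+16=60
- B+C+D: memory 3+8+3=14, value 7+30+16=53
Best: 74 rps.

74 rps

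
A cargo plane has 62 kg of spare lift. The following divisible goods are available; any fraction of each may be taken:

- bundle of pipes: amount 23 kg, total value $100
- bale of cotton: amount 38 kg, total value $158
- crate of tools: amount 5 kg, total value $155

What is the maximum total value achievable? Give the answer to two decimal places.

Take in order of value per unit:
- crate of tools (155/5 per unit): all 5 → value 155, running total 155.00
- bundle of pipes (100/23 per unit): all 23 → value 100, running total 255.00
- bale of cotton (158/38 per unit): 34 of 38 → value 34×158/38 = 141.3684, running total 396.37
Total 396.37.

396.37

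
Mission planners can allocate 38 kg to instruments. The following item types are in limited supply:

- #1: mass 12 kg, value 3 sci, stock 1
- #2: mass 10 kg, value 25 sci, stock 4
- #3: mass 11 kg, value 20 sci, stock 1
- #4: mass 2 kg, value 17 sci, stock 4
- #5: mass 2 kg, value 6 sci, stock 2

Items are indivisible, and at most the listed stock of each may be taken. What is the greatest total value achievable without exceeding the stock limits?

Top feasible selections:
- 3×#2 + 4×#4: mass 38, value 143
- 3×#2 + 3×#4 + 1×#5: mass 38, value 132
- 2×#2 + 4×#4 + 2×#5: mass 32, value 130
Best: 143 sci.

143 sci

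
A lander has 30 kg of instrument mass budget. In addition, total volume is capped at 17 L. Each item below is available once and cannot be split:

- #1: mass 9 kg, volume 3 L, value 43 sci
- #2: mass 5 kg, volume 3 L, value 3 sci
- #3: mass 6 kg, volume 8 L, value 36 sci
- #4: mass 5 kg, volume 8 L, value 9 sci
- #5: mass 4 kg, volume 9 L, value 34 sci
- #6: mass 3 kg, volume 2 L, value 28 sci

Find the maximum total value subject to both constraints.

Feasible sets respecting both limits:
- #1+#2+#3+#6: mass 23, volume 16, value 110
- #1+#2+#5+#6: mass 21, volume 17, value 108
- #1+#3+#6: mass 18, volume 13, value 107
- #1+#5+#6: mass 16, volume 14, value 105
Best: 110 sci.

110 sci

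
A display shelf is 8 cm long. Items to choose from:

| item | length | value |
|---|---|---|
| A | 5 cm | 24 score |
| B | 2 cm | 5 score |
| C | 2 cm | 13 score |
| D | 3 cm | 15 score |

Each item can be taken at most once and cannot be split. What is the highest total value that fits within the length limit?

39 score

Check high-value combinations within 8 cm:
- A+D: length 5+3=8, value 24+15=39
- A+C: length 5+2=7, value 24+13=37
- B+C+D: length 2+2+3=7, value 5+13+15=33
Best: 39 score.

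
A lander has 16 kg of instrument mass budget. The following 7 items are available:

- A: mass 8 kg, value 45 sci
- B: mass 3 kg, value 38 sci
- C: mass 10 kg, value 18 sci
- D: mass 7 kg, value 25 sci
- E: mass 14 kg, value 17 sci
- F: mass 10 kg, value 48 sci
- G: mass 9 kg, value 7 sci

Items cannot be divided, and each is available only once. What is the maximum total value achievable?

86 sci

Check high-value combinations within 16 kg:
- B+F: mass 3+10=13, value 38+48=86
- A+B: mass 8+3=11, value 45+38=83
- A+D: mass 8+7=15, value 45+25=70
- B+D: mass 3+7=10, value 38+25=63
Best: 86 sci.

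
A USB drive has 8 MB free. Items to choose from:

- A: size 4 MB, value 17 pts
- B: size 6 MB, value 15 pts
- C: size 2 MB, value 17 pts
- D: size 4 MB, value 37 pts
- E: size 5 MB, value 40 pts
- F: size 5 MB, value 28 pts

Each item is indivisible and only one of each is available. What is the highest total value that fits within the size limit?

57 pts

Check high-value combinations within 8 MB:
- C+E: size 2+5=7, value 17+40=57
- C+D: size 2+4=6, value 17+37=54
- A+D: size 4+4=8, value 17+37=54
- C+F: size 2+5=7, value 17+28=45
Best: 57 pts.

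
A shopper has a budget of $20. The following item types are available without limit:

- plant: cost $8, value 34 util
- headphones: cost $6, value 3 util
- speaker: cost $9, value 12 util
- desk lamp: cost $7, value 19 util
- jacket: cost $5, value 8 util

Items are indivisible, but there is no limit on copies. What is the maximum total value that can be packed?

68 util

Best value-per-unit is plant at 34/8, and filling with it alone uses cost 2×8=16. No mix of the others beats 2×34 = 68.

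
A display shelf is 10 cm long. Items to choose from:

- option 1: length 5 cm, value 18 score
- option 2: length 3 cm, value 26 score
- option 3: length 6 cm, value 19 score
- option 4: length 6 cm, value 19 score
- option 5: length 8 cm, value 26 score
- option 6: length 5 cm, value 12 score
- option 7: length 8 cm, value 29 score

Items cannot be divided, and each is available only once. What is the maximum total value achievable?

45 score

Check high-value combinations within 10 cm:
- option 2+option 3: length 3+6=9, value 26+19=45
- option 2+option 4: length 3+6=9, value 26+19=45
- option 1+option 2: length 5+3=8, value 18+26=44
- option 2+option 6: length 3+5=8, value 26+12=38
- option 1+option 6: length 5+5=10, value 18+12=30
Best: 45 score.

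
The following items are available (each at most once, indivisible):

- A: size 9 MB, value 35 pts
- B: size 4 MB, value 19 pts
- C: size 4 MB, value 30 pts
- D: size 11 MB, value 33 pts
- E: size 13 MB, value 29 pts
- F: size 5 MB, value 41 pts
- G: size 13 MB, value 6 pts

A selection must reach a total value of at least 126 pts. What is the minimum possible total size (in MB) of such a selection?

29

Subsets with value ≥ 126, sorted by total size:
- A+C+D+F: size 29, value 139
- A+B+D+F: size 29, value 128
- A+C+E+F: size 31, value 135
Minimum size: 29 MB.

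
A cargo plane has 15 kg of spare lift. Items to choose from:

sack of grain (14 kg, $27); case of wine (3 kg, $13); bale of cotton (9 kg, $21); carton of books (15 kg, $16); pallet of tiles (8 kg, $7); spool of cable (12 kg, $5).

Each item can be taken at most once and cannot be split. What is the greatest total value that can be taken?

Check high-value combinations within 15 kg:
- case of wine+bale of cotton: weight 3+9=12, value 13+21=34
- sack of grain: weight 14, value 27
- bale of cotton: weight 9, value 21
Best: $34.

$34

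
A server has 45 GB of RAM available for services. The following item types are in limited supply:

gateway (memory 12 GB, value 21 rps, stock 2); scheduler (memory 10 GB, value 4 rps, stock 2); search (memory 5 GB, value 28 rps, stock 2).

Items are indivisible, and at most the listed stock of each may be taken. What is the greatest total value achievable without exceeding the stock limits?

102 rps

Top feasible selections:
- 2×gateway + 1×scheduler + 2×search: memory 44, value 102
- 2×gateway + 2×search: memory 34, value 98
- 1×gateway + 2×scheduler + 2×search: memory 42, value 85
- 1×gateway + 1×scheduler + 2×search: memory 32, value 81
Best: 102 rps.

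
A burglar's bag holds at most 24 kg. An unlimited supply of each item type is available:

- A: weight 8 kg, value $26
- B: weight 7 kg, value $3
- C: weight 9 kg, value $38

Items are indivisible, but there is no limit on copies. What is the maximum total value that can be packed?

Best value-per-unit is C at 38/9; filling with it alone gives 2×38 = 76.
Optimal mix: 3×A → weight 24, value 78.

$78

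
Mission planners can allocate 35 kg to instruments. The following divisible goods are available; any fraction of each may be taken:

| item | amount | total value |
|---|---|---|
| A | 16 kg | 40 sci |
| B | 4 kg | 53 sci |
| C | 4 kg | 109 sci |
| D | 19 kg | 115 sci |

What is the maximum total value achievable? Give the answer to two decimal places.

Take in order of value per unit:
- C (109/4 per unit): all 4 → value 109, running total 109.00
- B (53/4 per unit): all 4 → value 53, running total 162.00
- D (115/19 per unit): all 19 → value 115, running total 277.00
- A (40/16 per unit): 8 of 16 → value 8×40/16 = 20.0000, running total 297.00
Total 297.00.

297.00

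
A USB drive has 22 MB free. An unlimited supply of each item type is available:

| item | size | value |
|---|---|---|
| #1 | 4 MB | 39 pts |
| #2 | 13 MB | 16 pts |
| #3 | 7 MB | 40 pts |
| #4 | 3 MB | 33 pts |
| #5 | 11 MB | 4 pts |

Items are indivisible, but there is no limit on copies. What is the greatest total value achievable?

237 pts

Best value-per-unit is #4 at 33/3; filling with it alone gives 7×33 = 231.
Optimal mix: 1×#1 + 6×#4 → size 22, value 237.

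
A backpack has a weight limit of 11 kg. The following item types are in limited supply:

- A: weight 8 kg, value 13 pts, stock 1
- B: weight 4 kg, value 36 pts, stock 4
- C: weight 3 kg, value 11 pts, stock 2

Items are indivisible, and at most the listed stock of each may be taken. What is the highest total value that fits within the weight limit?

Best selections within weight 11 and stock limits:
- 2×B + 1×C: weight 11, value 83
- 2×B: weight 8, value 72
- 1×B + 2×C: weight 10, value 58
- 1×B + 1×C: weight 7, value 47
Best: 83 pts.

83 pts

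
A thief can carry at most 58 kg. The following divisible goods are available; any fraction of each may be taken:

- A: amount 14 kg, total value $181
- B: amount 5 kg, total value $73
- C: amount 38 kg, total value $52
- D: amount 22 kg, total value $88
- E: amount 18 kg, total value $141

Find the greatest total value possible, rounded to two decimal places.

Take in order of value per unit:
- B (73/5 per unit): all 5 → value 73, running total 73.00
- A (181/14 per unit): all 14 → value 181, running total 254.00
- E (141/18 per unit): all 18 → value 141, running total 395.00
- D (88/22 per unit): 21 of 22 → value 21×88/22 = 84.0000, running total 479.00
Total 479.00.

479.00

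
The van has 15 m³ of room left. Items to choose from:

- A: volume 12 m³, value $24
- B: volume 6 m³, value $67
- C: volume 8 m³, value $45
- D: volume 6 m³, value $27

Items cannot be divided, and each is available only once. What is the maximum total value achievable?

$112

Check high-value combinations within 15 m³:
- B+C: volume 6+8=14, value 67+45=112
- B+D: volume 6+6=12, value 67+27=94
- C+D: volume 8+6=14, value 45+27=72
Best: $112.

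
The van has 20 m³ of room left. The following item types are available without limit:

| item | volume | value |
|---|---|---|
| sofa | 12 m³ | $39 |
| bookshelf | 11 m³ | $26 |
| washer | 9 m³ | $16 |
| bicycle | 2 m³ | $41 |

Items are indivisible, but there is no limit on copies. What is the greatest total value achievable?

Best value-per-unit is bicycle at 41/2, and filling with it alone uses volume 10×2=20. No mix of the others beats 10×41 = 410.

$410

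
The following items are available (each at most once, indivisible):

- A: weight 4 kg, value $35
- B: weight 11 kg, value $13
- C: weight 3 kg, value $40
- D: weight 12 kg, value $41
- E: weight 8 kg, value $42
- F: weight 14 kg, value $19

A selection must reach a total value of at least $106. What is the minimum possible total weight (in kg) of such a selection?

15

Subsets with value ≥ 106, sorted by total weight:
- A+C+E: weight 15, value 117
- A+C+D: weight 19, value 116
- C+D+E: weight 23, value 123
Minimum weight: 15 kg.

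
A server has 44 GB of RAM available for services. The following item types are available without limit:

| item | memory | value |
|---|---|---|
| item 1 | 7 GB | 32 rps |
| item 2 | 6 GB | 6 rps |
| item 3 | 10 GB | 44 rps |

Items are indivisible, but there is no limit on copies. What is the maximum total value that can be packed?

Best value-per-unit is item 1 at 32/7; filling with it alone gives 6×32 = 192.
Optimal mix: 2×item 1 + 3×item 3 → memory 44, value 196.

196 rps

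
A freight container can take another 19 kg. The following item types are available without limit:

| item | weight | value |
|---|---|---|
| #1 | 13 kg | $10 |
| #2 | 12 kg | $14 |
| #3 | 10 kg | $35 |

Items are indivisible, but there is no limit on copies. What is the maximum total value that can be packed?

Best value-per-unit is #3 at 35/10, and filling with it alone uses weight 1×10=10. No mix of the others beats 1×35 = 35.

$35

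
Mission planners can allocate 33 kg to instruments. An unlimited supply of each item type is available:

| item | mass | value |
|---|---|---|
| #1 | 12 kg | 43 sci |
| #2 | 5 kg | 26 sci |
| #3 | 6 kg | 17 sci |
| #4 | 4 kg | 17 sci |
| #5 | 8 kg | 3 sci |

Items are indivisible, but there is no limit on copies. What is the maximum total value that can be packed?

Best value-per-unit is #2 at 26/5; filling with it alone gives 6×26 = 156.
Optimal mix: 5×#2 + 2×#4 → mass 33, value 164.

164 sci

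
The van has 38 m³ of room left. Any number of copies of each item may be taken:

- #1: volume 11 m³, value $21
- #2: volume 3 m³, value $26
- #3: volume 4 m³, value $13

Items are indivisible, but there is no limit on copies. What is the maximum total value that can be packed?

Best value-per-unit is #2 at 26/3, and filling with it alone uses volume 12×3=36. No mix of the others beats 12×26 = 312.

$312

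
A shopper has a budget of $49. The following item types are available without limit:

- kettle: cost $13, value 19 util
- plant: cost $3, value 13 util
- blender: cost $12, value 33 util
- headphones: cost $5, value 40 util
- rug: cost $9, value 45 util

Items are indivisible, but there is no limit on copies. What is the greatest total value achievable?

Best value-per-unit is headphones at 40/5; filling with it alone gives 9×40 = 360.
Optimal mix: 1×plant + 9×headphones → cost 48, value 373.

373 util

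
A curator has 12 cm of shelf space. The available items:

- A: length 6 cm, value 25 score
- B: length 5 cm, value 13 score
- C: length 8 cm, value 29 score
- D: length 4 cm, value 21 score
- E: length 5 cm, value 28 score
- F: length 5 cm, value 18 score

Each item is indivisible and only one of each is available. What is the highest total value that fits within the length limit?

Check high-value combinations within 12 cm:
- A+E: length 6+5=11, value 25+28=53
- C+D: length 8+4=12, value 29+21=50
- D+E: length 4+5=9, value 21+28=49
Best: 53 score.

53 score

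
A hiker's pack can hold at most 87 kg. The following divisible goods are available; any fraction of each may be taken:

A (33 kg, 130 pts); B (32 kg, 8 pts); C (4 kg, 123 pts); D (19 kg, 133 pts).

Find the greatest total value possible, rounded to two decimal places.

Take in order of value per unit:
- C (123/4 per unit): all 4 → value 123, running total 123.00
- D (133/19 per unit): all 19 → value 133, running total 256.00
- A (130/33 per unit): all 33 → value 130, running total 386.00
- B (8/32 per unit): 31 of 32 → value 31×8/32 = 7.7500, running total 393.75
Total 393.75.

393.75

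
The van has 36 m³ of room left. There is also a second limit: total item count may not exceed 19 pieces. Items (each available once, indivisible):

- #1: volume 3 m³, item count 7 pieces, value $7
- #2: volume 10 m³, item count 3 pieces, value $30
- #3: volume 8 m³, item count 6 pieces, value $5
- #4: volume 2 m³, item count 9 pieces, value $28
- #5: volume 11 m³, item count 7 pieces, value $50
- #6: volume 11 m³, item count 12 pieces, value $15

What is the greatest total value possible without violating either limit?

$108

Feasible sets respecting both limits:
- #2+#4+#5: volume 23, item count 19, value 108
- #1+#2+#5: volume 24, item count 17, value 87
- #2+#3+#5: volume 29, item count 16, value 85
- #2+#5: volume 21, item count 10, value 80
Best: $108.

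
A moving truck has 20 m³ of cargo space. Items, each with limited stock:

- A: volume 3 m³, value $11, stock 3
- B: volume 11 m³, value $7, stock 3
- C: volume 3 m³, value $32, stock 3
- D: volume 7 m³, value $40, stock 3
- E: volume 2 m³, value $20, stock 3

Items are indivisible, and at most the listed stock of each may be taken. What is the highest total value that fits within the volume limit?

$176

Top feasible selections:
- 3×C + 1×D + 2×E: volume 20, value 176
- 1×A + 3×C + 3×E: volume 18, value 167
- 2×C + 1×D + 3×E: volume 19, value 164
Best: $176.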